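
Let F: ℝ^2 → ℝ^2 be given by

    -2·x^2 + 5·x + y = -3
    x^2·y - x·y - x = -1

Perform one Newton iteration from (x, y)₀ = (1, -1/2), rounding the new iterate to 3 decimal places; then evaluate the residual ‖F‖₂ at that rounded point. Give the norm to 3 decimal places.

0.000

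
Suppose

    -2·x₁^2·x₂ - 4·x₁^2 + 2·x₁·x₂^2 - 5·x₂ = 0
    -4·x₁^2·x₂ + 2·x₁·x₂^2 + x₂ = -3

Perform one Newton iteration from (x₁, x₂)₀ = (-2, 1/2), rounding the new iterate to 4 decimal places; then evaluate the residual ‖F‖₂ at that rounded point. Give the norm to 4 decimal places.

7.1548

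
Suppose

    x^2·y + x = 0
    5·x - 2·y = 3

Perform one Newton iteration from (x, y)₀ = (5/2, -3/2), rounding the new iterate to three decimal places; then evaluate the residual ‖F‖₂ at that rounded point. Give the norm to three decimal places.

5.318

At (5/2, -3/2): F = (-6.875, 12.500).
Jacobian J = [[2·x·y + 1, x^2], [5, -2]].
At the point, J = [[-6.500, 6.250], [5.000, -2.000]] (det J = -18.250).
Solving J·Δ = −F gives Δ = (-3.527, -2.568).
Then the next iterate is (x, y)₁ = (-1.027, -4.068).
Re-evaluating at (-1.027, -4.068): F = (-5.31764, 0.001), so ‖F‖₂ = 5.318.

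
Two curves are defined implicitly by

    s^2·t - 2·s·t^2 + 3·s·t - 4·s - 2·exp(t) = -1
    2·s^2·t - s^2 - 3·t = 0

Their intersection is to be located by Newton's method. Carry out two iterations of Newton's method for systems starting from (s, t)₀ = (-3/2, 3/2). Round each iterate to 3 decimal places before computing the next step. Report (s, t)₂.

At (-3/2, 3/2): F = (1.41162, 0.000).
Jacobian J = [[2·s·t - 2·t^2 + 3·t - 4, s^2 - 4·s·t + 3·s - 2·exp(t)], [4·s·t - 2·s, 2·s^2 - 3]].
At the point, J = [[-8.500, -2.21338], [-6.000, 1.500]] (det J = -26.03027).
Solving J·Δ = −F gives Δ = (0.081, 0.325).
Then the next iterate is (s, t)₁ = (-1.419, 1.825).
Round to (-1.419, 1.825) and repeat: F = (-0.37155, -0.13906), J = [[-10.36560, -4.29033], [-7.52070, 1.02712]].
Δ = (-0.023, -0.032), so (s, t)₂ = (-1.442, 1.793).

(-1.442, 1.793)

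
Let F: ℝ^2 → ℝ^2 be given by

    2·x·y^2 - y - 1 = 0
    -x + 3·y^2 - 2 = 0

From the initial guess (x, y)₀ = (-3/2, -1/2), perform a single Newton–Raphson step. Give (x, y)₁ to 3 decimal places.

(-8.000, 1.750)

At (-3/2, -1/2): F = (-1.250, 0.250).
Jacobian J = [[2·y^2, 4·x·y - 1], [-1, 6·y]].
At the point, J = [[0.500, 2.000], [-1.000, -3.000]] (det J = 0.500).
Solving J·Δ = −F gives Δ = (-6.500, 2.250).
Then the next iterate is (x, y)₁ = (-8.000, 1.750).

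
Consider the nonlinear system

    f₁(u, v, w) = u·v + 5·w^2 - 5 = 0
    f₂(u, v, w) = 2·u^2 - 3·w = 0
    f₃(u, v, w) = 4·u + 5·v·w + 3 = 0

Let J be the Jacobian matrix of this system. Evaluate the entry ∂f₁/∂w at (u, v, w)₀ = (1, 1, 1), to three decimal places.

∂f₁/∂w = 10·w.
At (1, 1, 1) this is 10.000.

10.000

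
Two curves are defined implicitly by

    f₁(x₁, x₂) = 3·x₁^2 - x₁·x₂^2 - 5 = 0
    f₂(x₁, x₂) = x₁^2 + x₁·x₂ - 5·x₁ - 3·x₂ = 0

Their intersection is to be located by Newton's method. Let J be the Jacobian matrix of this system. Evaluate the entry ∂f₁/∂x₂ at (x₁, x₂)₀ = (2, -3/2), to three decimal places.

6.000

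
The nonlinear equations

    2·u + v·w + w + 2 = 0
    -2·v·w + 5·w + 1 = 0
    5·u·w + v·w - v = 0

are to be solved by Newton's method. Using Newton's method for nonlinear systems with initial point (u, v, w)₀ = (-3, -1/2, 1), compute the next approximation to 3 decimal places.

At (-3, -1/2, 1): F = (-3.500, 7.000, -15.000).
Jacobian J = [[2, w, v + 1], [0, -2·w, -2·v + 5], [5·w, w - 1, 5·u + v]].
At the point, J = [[2.000, 1.000, 0.500], [0.000, -2.000, 6.000], [5.000, 0.000, -15.500]] (det J = 97.000).
Solving J·Δ = −F gives Δ = (1.082, 1.644, -0.619).
Then the next iterate is (u, v, w)₁ = (-1.918, 1.144, 0.381).

(-1.918, 1.144, 0.381)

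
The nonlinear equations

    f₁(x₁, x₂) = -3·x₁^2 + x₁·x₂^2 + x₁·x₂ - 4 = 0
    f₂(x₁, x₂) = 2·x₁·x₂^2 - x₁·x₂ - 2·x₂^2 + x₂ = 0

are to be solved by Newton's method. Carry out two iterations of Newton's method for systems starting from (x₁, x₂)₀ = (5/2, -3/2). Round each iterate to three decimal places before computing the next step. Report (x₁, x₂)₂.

(0.903, -4.326)

At (5/2, -3/2): F = (-20.875, 9.000).
Jacobian J = [[-6·x₁ + x₂^2 + x₂, 2·x₁·x₂ + x₁], [2·x₂^2 - x₂, 4·x₁·x₂ - x₁ - 4·x₂ + 1]].
At the point, J = [[-14.250, -5.000], [6.000, -10.500]] (det J = 179.625).
Solving J·Δ = −F gives Δ = (-1.471, 0.017).
Then the next iterate is (x₁, x₂)₁ = (1.029, -1.483).
Round to (1.029, -1.483) and repeat: F = (-6.43946, 0.17057), J = [[-5.45771, -2.02301], [5.88158, -0.20103]].
Δ = (-0.126, -2.843), so (x₁, x₂)₂ = (0.903, -4.326).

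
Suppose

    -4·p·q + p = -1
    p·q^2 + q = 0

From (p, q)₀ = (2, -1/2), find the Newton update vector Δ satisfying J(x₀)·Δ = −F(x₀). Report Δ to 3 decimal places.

At (2, -1/2): F = (7.000, 0.000).
Jacobian J = [[-4·q + 1, -4·p], [q^2, 2·p·q + 1]].
At the point, J = [[3.000, -8.000], [0.250, -1.000]] (det J = -1.000).
Solving J·Δ = −F gives Δ = (-7.000, -1.750).

(-7.000, -1.750)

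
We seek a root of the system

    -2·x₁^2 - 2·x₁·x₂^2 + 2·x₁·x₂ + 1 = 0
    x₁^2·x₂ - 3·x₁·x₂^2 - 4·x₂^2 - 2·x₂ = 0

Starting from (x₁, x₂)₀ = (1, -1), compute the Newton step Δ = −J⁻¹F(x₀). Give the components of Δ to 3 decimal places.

At (1, -1): F = (-5.000, -6.000).
Jacobian J = [[-4·x₁ - 2·x₂^2 + 2·x₂, -4·x₁·x₂ + 2·x₁], [2·x₁·x₂ - 3·x₂^2, x₁^2 - 6·x₁·x₂ - 8·x₂ - 2]].
At the point, J = [[-8.000, 6.000], [-5.000, 13.000]] (det J = -74.000).
Solving J·Δ = −F gives Δ = (-0.392, 0.311).

(-0.392, 0.311)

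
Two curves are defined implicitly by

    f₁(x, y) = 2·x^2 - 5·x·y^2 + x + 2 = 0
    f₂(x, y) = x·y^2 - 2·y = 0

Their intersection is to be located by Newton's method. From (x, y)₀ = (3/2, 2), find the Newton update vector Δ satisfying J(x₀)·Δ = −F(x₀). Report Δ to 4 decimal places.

At (3/2, 2): F = (-22.0000, 2.0000).
Jacobian J = [[4·x - 5·y^2 + 1, -10·x·y], [y^2, 2·x·y - 2]].
At the point, J = [[-13.0000, -30.0000], [4.0000, 4.0000]] (det J = 68.0000).
Solving J·Δ = −F gives Δ = (0.4118, -0.9118).

(0.4118, -0.9118)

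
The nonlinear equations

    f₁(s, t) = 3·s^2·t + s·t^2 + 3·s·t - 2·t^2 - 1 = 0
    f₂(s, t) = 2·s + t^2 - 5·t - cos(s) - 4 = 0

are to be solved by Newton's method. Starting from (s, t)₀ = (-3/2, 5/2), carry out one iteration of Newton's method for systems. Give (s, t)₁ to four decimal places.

(11.7875, -6.2551)

At (-3/2, 5/2): F = (-17.2500, -13.320737).
Jacobian J = [[6·s·t + t^2 + 3·t, 3·s^2 + 2·s·t + 3·s - 4·t], [sin(s) + 2, 2·t - 5]].
At the point, J = [[-8.7500, -15.2500], [1.002505, 0.0000]] (det J = 15.288201).
Solving J·Δ = −F gives Δ = (13.2875, -8.7551).
Then the next iterate is (s, t)₁ = (11.7875, -6.2551).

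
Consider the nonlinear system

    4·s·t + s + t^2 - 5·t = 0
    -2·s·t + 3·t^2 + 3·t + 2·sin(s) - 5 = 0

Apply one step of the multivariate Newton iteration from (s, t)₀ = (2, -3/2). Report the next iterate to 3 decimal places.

At (2, -3/2): F = (-0.250, 5.06859).
Jacobian J = [[4·t + 1, 4·s + 2·t - 5], [-2·t + 2·cos(s), -2·s + 6·t + 3]].
At the point, J = [[-5.000, 0.000], [2.16771, -10.000]] (det J = 50.000).
Solving J·Δ = −F gives Δ = (-0.050, 0.496).
Then the next iterate is (s, t)₁ = (1.950, -1.004).

(1.950, -1.004)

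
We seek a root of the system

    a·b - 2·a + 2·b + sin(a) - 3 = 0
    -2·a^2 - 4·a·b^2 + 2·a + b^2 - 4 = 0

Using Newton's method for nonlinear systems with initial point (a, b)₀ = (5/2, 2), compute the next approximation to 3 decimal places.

(1.358, 1.442)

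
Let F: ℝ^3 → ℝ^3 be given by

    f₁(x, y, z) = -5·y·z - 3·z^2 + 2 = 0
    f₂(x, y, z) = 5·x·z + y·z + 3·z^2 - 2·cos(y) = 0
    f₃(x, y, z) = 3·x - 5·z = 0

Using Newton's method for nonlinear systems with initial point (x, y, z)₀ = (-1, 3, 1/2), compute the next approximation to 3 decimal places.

At (-1, 3, 1/2): F = (-6.250, 1.72998, -5.500).
Jacobian J = [[0, -5·z, -5·y - 6·z], [5·z, z + 2·sin(y), 5·x + y + 6·z], [3, 0, -5]].
At the point, J = [[0.000, -2.500, -18.000], [2.500, 0.78224, 1.000], [3.000, 0.000, -5.000]] (det J = 3.49096).
Solving J·Δ = −F gives Δ = (17.437, -69.907, 9.362).
Then the next iterate is (x, y, z)₁ = (16.437, -66.907, 9.862).

(16.437, -66.907, 9.862)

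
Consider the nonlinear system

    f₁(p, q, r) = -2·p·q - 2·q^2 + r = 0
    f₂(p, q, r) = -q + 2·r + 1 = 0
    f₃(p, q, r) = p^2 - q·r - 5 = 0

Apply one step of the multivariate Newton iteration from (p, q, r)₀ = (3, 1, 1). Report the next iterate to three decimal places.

(2.167, 0.333, -0.333)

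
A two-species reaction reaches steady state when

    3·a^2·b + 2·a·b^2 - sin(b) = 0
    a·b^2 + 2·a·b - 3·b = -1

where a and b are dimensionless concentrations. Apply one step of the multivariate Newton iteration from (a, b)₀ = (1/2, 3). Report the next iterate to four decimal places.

At (1/2, 3): F = (11.108880, -0.5000).
Jacobian J = [[6·a·b + 2·b^2, 3·a^2 + 4·a·b - cos(b)], [b^2 + 2·b, 2·a·b + 2·a - 3]].
At the point, J = [[27.0000, 7.739992], [15.0000, 1.0000]] (det J = -89.099887).
Solving J·Δ = −F gives Δ = (0.1681, -2.0217).
Then the next iterate is (a, b)₁ = (0.6681, 0.9783).

(0.6681, 0.9783)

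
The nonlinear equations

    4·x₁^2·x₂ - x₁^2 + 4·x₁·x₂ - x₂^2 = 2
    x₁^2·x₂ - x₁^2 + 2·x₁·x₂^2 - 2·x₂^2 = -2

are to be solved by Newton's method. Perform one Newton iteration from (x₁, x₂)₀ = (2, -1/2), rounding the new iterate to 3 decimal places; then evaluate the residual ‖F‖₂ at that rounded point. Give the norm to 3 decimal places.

4.855

At (2, -1/2): F = (-18.250, -3.500).
Jacobian J = [[8·x₁·x₂ - 2·x₁ + 4·x₂, 4·x₁^2 + 4·x₁ - 2·x₂], [2·x₁·x₂ - 2·x₁ + 2·x₂^2, x₁^2 + 4·x₁·x₂ - 4·x₂]].
At the point, J = [[-14.000, 25.000], [-5.500, 2.000]] (det J = 109.500).
Solving J·Δ = −F gives Δ = (-0.466, 0.469).
Then the next iterate is (x₁, x₂)₁ = (1.534, -0.031).
Re-evaluating at (1.534, -0.031): F = (-4.83612, -0.42508), so ‖F‖₂ = 4.855.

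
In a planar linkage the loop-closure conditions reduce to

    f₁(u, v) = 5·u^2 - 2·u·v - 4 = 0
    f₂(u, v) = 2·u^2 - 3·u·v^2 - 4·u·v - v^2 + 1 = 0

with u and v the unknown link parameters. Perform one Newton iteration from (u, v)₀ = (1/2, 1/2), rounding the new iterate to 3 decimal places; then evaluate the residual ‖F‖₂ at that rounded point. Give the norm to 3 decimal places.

3.761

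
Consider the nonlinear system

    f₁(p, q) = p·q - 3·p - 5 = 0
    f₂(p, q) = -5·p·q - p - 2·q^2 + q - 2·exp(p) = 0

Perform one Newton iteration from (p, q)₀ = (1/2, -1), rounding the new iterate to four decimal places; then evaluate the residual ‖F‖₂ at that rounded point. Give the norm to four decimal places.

5.3993

At (1/2, -1): F = (-7.0000, -4.297443).
Jacobian J = [[q - 3, p], [-5·q - 2·exp(p) - 1, -5·p - 4·q + 1]].
At the point, J = [[-4.0000, 0.5000], [0.702557, 2.5000]] (det J = -10.351279).
Solving J·Δ = −F gives Δ = (-1.4830, 2.1357).
Then the next iterate is (p, q)₁ = (-0.9830, 1.1357).
Re-evaluating at (-0.9830, 1.1357): F = (-3.167393, 4.372663), so ‖F‖₂ = 5.3993.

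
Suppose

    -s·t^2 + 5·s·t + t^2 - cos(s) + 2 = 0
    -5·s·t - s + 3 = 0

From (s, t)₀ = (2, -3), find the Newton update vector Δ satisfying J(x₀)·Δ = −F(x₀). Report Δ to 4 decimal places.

At (2, -3): F = (-36.583853, 31.0000).
Jacobian J = [[-t^2 + 5·t + sin(s), -2·s·t + 5·s + 2·t], [-5·t - 1, -5·s]].
At the point, J = [[-23.090703, 16.0000], [14.0000, -10.0000]] (det J = 6.907026).
Solving J·Δ = −F gives Δ = (18.8448, 29.4827).

(18.8448, 29.4827)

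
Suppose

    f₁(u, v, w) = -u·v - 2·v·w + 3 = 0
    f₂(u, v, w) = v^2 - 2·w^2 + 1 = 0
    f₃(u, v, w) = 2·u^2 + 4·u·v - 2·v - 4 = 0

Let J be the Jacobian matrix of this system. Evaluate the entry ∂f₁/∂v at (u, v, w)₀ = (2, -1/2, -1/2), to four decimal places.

-1.0000

∂f₁/∂v = -u - 2·w.
At (2, -1/2, -1/2) this is -1.0000.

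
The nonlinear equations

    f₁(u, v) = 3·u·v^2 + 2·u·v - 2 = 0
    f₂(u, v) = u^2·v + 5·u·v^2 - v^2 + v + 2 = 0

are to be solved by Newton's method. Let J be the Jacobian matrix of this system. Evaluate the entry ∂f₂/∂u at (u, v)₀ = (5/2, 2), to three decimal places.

30.000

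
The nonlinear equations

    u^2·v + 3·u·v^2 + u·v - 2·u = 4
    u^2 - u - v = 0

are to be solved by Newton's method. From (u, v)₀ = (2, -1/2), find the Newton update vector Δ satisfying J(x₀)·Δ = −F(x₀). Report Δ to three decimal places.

(-2.533, -5.100)

At (2, -1/2): F = (-9.500, 2.500).
Jacobian J = [[2·u·v + 3·v^2 + v - 2, u^2 + 6·u·v + u], [2·u - 1, -1]].
At the point, J = [[-3.750, 0.000], [3.000, -1.000]] (det J = 3.750).
Solving J·Δ = −F gives Δ = (-2.533, -5.100).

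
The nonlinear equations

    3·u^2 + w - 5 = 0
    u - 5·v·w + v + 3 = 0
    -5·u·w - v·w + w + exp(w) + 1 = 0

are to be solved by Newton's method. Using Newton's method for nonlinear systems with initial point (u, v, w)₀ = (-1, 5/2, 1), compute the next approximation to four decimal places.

(-1.3653, 4.1333, -0.1919)

At (-1, 5/2, 1): F = (-1.0000, -8.0000, 7.218282).
Jacobian J = [[6·u, 0, 1], [1, -5·w + 1, -5·v], [-5·w, -w, -5·u - v + exp(w) + 1]].
At the point, J = [[-6.0000, 0.0000, 1.0000], [1.0000, -4.0000, -12.5000], [-5.0000, -1.0000, 6.218282]] (det J = 203.238764).
Solving J·Δ = −F gives Δ = (-0.3653, 1.6333, -1.1919).
Then the next iterate is (u, v, w)₁ = (-1.3653, 4.1333, -0.1919).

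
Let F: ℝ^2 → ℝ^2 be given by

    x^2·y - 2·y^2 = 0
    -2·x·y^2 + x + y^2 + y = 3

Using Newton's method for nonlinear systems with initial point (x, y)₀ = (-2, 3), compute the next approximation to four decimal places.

(-1.6890, 1.7835)

At (-2, 3): F = (-6.0000, 43.0000).
Jacobian J = [[2·x·y, x^2 - 4·y], [-2·y^2 + 1, -4·x·y + 2·y + 1]].
At the point, J = [[-12.0000, -8.0000], [-17.0000, 31.0000]] (det J = -508.0000).
Solving J·Δ = −F gives Δ = (0.3110, -1.2165).
Then the next iterate is (x, y)₁ = (-1.6890, 1.7835).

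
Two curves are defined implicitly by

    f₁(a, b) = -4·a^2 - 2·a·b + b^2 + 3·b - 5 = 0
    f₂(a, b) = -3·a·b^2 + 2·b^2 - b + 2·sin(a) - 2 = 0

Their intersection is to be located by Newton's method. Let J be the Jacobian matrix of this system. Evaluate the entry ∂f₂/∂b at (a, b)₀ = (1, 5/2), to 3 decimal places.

-6.000

∂f₂/∂b = -6·a·b + 4·b - 1.
At (1, 5/2) this is -6.000.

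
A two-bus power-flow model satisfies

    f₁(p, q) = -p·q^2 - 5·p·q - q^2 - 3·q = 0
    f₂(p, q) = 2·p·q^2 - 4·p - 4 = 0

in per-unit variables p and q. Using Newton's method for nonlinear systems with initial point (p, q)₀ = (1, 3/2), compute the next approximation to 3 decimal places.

(-1.874, 2.323)

At (1, 3/2): F = (-16.500, -3.500).
Jacobian J = [[-q^2 - 5·q, -2·p·q - 5·p - 2·q - 3], [2·q^2 - 4, 4·p·q]].
At the point, J = [[-9.750, -14.000], [0.500, 6.000]] (det J = -51.500).
Solving J·Δ = −F gives Δ = (-2.874, 0.823).
Then the next iterate is (p, q)₁ = (-1.874, 2.323).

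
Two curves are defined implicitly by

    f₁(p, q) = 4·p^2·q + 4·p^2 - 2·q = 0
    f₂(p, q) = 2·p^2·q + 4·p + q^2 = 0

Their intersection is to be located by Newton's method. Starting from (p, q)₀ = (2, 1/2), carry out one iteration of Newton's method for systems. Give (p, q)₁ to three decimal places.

(1.659, -0.558)

At (2, 1/2): F = (23.000, 12.250).
Jacobian J = [[8·p·q + 8·p, 4·p^2 - 2], [4·p·q + 4, 2·p^2 + 2·q]].
At the point, J = [[24.000, 14.000], [8.000, 9.000]] (det J = 104.000).
Solving J·Δ = −F gives Δ = (-0.341, -1.058).
Then the next iterate is (p, q)₁ = (1.659, -0.558).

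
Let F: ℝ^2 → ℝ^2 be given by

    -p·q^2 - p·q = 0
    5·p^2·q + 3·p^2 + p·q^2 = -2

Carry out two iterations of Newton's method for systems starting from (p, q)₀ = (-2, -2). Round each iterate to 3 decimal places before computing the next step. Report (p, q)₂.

(-0.936, -1.268)

At (-2, -2): F = (4.000, -34.000).
Jacobian J = [[-q^2 - q, -2·p·q - p], [10·p·q + 6·p + q^2, 5·p^2 + 2·p·q]].
At the point, J = [[-2.000, -6.000], [32.000, 28.000]] (det J = 136.000).
Solving J·Δ = −F gives Δ = (0.676, 0.441).
Then the next iterate is (p, q)₁ = (-1.324, -1.559).
Round to (-1.324, -1.559) and repeat: F = (1.15384, -9.62348), J = [[-0.87148, -2.80423], [15.12764, 12.89311]].
Δ = (0.388, 0.291), so (p, q)₂ = (-0.936, -1.268).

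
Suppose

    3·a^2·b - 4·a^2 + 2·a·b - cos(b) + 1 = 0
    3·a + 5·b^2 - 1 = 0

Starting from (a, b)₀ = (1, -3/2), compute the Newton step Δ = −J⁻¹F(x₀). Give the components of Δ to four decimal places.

(-0.3664, 0.8100)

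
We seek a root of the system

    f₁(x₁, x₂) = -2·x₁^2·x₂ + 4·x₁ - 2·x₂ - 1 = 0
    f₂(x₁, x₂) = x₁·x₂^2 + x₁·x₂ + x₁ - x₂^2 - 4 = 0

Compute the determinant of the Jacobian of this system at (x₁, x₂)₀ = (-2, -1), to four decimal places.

-6.0000

J = [[-4·x₁·x₂ + 4, -2·x₁^2 - 2], [x₂^2 + x₂ + 1, 2·x₁·x₂ + x₁ - 2·x₂]].
At the point, J = [[-4.0000, -10.0000], [1.0000, 4.0000]].
det J = -6.0000.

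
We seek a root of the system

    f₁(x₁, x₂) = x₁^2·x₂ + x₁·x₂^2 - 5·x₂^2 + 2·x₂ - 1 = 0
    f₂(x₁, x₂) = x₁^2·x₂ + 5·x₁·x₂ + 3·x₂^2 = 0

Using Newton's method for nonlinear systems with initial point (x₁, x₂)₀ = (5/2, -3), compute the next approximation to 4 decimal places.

At (5/2, -3): F = (-48.2500, -29.2500).
Jacobian J = [[2·x₁·x₂ + x₂^2, x₁^2 + 2·x₁·x₂ - 10·x₂ + 2], [2·x₁·x₂ + 5·x₂, x₁^2 + 5·x₁ + 6·x₂]].
At the point, J = [[-6.0000, 23.2500], [-30.0000, 0.7500]] (det J = 693.0000).
Solving J·Δ = −F gives Δ = (-0.9291, 1.8355).
Then the next iterate is (x₁, x₂)₁ = (1.5709, -1.1645).

(1.5709, -1.1645)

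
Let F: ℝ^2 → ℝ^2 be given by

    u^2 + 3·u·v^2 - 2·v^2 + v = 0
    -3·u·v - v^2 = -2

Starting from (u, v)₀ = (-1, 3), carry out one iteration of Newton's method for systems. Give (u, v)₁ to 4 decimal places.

(-0.4613, 2.0506)

At (-1, 3): F = (-41.0000, 2.0000).
Jacobian J = [[2·u + 3·v^2, 6·u·v - 4·v + 1], [-3·v, -3·u - 2·v]].
At the point, J = [[25.0000, -29.0000], [-9.0000, -3.0000]] (det J = -336.0000).
Solving J·Δ = −F gives Δ = (0.5387, -0.9494).
Then the next iterate is (u, v)₁ = (-0.4613, 2.0506).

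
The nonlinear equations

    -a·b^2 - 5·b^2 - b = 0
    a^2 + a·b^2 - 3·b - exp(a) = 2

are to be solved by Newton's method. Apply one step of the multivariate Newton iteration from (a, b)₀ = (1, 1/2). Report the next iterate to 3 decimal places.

At (1, 1/2): F = (-2.000, -4.96828).
Jacobian J = [[-b^2, -2·a·b - 10·b - 1], [2·a + b^2 - exp(a), 2·a·b - 3]].
At the point, J = [[-0.250, -7.000], [-0.46828, -2.000]] (det J = -2.77797).
Solving J·Δ = −F gives Δ = (-11.079, 0.110).
Then the next iterate is (a, b)₁ = (-10.079, 0.610).

(-10.079, 0.610)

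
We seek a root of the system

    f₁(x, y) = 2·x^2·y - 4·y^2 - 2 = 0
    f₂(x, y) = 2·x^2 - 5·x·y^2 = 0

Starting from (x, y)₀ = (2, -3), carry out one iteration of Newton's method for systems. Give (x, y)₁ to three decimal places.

At (2, -3): F = (-62.000, -82.000).
Jacobian J = [[4·x·y, 2·x^2 - 8·y], [4·x - 5·y^2, -10·x·y]].
At the point, J = [[-24.000, 32.000], [-37.000, 60.000]] (det J = -256.000).
Solving J·Δ = −F gives Δ = (-4.281, -1.273).
Then the next iterate is (x, y)₁ = (-2.281, -4.273).

(-2.281, -4.273)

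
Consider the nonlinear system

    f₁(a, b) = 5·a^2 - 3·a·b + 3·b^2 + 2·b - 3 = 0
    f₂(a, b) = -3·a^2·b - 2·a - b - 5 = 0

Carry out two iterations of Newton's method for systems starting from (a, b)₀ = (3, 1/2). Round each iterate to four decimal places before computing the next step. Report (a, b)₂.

At (3, 1/2): F = (39.2500, -25.0000).
Jacobian J = [[10·a - 3·b, -3·a + 6·b + 2], [-6·a·b - 2, -3·a^2 - 1]].
At the point, J = [[28.5000, -4.0000], [-11.0000, -28.0000]] (det J = -842.0000).
Solving J·Δ = −F gives Δ = (-1.4240, -0.3334).
Then the next iterate is (a, b)₁ = (1.5760, 0.1666).
Round to (1.5760, 0.1666) and repeat: F = (9.047662, -9.559991), J = [[15.2602, -1.7284], [-3.575370, -8.451328]].
Δ = (-0.6880, -0.8401), so (a, b)₂ = (0.8880, -0.6735).

(0.8880, -0.6735)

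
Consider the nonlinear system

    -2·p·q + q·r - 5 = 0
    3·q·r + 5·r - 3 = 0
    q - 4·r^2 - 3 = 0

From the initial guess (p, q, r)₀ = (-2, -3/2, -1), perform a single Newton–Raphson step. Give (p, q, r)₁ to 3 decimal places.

At (-2, -3/2, -1): F = (-9.500, -3.500, -8.500).
Jacobian J = [[-2·q, -2·p + r, q], [0, 3·r, 3·q + 5], [0, 1, -8·r]].
At the point, J = [[3.000, 3.000, -1.500], [0.000, -3.000, 0.500], [0.000, 1.000, 8.000]] (det J = -73.500).
Solving J·Δ = −F gives Δ = (4.728, -0.969, 1.184).
Then the next iterate is (p, q, r)₁ = (2.728, -2.469, 0.184).

(2.728, -2.469, 0.184)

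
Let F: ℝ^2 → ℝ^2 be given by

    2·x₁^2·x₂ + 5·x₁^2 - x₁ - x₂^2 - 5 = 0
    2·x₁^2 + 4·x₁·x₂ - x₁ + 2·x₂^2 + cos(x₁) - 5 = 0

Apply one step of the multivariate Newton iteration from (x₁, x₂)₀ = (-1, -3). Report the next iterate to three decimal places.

At (-1, -3): F = (-14.000, 28.54030).
Jacobian J = [[4·x₁·x₂ + 10·x₁ - 1, 2·x₁^2 - 2·x₂], [4·x₁ + 4·x₂ - sin(x₁) - 1, 4·x₁ + 4·x₂]].
At the point, J = [[1.000, 8.000], [-16.15853, -16.000]] (det J = 113.26823).
Solving J·Δ = −F gives Δ = (0.038, 1.745).
Then the next iterate is (x₁, x₂)₁ = (-0.962, -1.255).

(-0.962, -1.255)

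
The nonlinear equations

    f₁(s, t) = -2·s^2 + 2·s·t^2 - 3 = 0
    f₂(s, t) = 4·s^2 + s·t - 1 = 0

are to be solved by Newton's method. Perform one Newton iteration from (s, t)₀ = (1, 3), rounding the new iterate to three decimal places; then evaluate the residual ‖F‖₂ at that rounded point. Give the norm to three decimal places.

3.021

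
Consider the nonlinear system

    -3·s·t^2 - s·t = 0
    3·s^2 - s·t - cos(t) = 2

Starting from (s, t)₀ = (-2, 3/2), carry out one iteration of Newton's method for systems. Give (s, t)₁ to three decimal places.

At (-2, 3/2): F = (16.500, 12.92926).
Jacobian J = [[-3·t^2 - t, -6·s·t - s], [6·s - t, -s + sin(t)]].
At the point, J = [[-8.250, 20.000], [-13.500, 2.99749]] (det J = 245.27067).
Solving J·Δ = −F gives Δ = (0.853, -0.473).
Then the next iterate is (s, t)₁ = (-1.147, 1.027).

(-1.147, 1.027)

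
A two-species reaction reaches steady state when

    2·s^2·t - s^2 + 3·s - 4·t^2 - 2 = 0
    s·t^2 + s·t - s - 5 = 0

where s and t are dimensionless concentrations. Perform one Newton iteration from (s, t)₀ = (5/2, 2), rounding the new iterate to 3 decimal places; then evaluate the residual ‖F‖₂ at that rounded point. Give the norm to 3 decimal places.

2.476

At (5/2, 2): F = (8.250, 7.500).
Jacobian J = [[4·s·t - 2·s + 3, 2·s^2 - 8·t], [t^2 + t - 1, 2·s·t + s]].
At the point, J = [[18.000, -3.500], [5.000, 12.500]] (det J = 242.500).
Solving J·Δ = −F gives Δ = (-0.534, -0.387).
Then the next iterate is (s, t)₁ = (1.966, 1.613).
Re-evaluating at (1.966, 1.613): F = (2.09476, 1.32024), so ‖F‖₂ = 2.476.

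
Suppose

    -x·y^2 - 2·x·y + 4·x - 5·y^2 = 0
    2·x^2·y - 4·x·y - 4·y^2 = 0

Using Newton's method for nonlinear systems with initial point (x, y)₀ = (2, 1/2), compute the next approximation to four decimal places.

(4.5455, 1.5227)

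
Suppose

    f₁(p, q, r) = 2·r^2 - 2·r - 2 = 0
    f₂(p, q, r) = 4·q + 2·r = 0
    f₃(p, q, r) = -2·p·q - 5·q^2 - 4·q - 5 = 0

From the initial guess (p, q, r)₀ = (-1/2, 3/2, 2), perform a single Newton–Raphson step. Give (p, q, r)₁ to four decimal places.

(6.5833, -0.8333, 1.6667)

At (-1/2, 3/2, 2): F = (2.0000, 10.0000, -20.7500).
Jacobian J = [[0, 0, 4·r - 2], [0, 4, 2], [-2·q, -2·p - 10·q - 4, 0]].
At the point, J = [[0.0000, 0.0000, 6.0000], [0.0000, 4.0000, 2.0000], [-3.0000, -18.0000, 0.0000]] (det J = 72.0000).
Solving J·Δ = −F gives Δ = (7.0833, -2.3333, -0.3333).
Then the next iterate is (p, q, r)₁ = (6.5833, -0.8333, 1.6667).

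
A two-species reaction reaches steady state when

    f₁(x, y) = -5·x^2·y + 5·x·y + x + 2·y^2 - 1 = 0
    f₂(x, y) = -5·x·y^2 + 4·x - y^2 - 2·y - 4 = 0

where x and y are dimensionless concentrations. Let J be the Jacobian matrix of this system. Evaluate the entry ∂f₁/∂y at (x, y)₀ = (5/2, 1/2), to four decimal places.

-16.7500

∂f₁/∂y = -5·x^2 + 5·x + 4·y.
At (5/2, 1/2) this is -16.7500.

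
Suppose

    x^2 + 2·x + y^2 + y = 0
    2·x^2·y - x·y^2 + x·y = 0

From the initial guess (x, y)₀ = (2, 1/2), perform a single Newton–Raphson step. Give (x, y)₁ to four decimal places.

(0.4557, 0.7579)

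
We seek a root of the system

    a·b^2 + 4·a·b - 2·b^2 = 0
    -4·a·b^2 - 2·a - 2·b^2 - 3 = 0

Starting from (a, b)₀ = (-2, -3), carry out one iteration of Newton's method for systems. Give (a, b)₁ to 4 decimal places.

(-1.3743, -2.1327)

At (-2, -3): F = (-12.0000, 55.0000).
Jacobian J = [[b^2 + 4·b, 2·a·b + 4·a - 4·b], [-4·b^2 - 2, -8·a·b - 4·b]].
At the point, J = [[-3.0000, 16.0000], [-38.0000, -36.0000]] (det J = 716.0000).
Solving J·Δ = −F gives Δ = (0.6257, 0.8673).
Then the next iterate is (a, b)₁ = (-1.3743, -2.1327).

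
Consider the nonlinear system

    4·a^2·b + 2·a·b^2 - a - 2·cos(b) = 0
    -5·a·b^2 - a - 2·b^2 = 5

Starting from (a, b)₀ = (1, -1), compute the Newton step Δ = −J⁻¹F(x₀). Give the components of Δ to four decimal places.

At (1, -1): F = (-4.080605, -13.0000).
Jacobian J = [[8·a·b + 2·b^2 - 1, 4·a^2 + 4·a·b + 2·sin(b)], [-5·b^2 - 1, -10·a·b - 4·b]].
At the point, J = [[-7.0000, -1.682942], [-6.0000, 14.0000]] (det J = -108.097652).
Solving J·Δ = −F gives Δ = (-0.7309, 0.6153).

(-0.7309, 0.6153)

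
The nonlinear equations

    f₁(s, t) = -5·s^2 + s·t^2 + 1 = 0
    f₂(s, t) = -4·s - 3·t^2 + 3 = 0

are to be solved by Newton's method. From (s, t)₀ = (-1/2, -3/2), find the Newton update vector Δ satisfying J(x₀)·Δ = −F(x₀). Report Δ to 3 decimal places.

At (-1/2, -3/2): F = (-1.375, -1.750).
Jacobian J = [[-10·s + t^2, 2·s·t], [-4, -6·t]].
At the point, J = [[7.250, 1.500], [-4.000, 9.000]] (det J = 71.250).
Solving J·Δ = −F gives Δ = (0.137, 0.255).

(0.137, 0.255)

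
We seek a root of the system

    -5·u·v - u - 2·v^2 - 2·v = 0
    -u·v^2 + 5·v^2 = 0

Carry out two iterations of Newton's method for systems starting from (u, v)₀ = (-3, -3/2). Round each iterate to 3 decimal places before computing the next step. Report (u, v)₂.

(-1.206, -0.467)

At (-3, -3/2): F = (-21.000, 18.000).
Jacobian J = [[-5·v - 1, -5·u - 4·v - 2], [-v^2, -2·u·v + 10·v]].
At the point, J = [[6.500, 19.000], [-2.250, -24.000]] (det J = -113.250).
Solving J·Δ = −F gives Δ = (1.430, 0.616).
Then the next iterate is (u, v)₁ = (-1.570, -0.884).
Round to (-1.570, -0.884) and repeat: F = (-5.16431, 5.13417), J = [[3.420, 9.386], [-0.78146, -11.61576]].
Δ = (0.364, 0.417), so (u, v)₂ = (-1.206, -0.467).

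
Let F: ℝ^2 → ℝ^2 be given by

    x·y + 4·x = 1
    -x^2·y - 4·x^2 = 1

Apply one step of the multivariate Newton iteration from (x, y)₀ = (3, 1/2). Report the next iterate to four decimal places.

(2.7037, -3.2222)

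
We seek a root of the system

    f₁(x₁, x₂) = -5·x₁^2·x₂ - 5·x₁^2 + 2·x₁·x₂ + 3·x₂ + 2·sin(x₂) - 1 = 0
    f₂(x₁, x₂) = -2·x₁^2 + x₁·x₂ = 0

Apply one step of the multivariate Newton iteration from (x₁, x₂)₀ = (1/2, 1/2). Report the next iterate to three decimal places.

At (1/2, 1/2): F = (0.08385, -0.250).
Jacobian J = [[-10·x₁·x₂ - 10·x₁ + 2·x₂, -5·x₁^2 + 2·x₁ + 2·cos(x₂) + 3], [-4·x₁ + x₂, x₁]].
At the point, J = [[-6.500, 4.50517], [-1.500, 0.500]] (det J = 3.50775).
Solving J·Δ = −F gives Δ = (-0.333, -0.499).
Then the next iterate is (x₁, x₂)₁ = (0.167, 0.001).

(0.167, 0.001)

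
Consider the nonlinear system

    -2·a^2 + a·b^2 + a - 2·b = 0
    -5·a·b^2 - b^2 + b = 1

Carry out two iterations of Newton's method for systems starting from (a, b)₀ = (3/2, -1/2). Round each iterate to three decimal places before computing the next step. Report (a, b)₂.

At (3/2, -1/2): F = (-1.625, -3.625).
Jacobian J = [[-4·a + b^2 + 1, 2·a·b - 2], [-5·b^2, -10·a·b - 2·b + 1]].
At the point, J = [[-4.750, -3.500], [-1.250, 9.500]] (det J = -49.500).
Solving J·Δ = −F gives Δ = (-0.568, 0.307).
Then the next iterate is (a, b)₁ = (0.932, -0.193).
Round to (0.932, -0.193) and repeat: F = (-0.38453, -1.40383), J = [[-2.69075, -2.35975], [-0.18625, 3.18476]].
Δ = (-0.504, 0.411), so (a, b)₂ = (0.428, 0.218).

(0.428, 0.218)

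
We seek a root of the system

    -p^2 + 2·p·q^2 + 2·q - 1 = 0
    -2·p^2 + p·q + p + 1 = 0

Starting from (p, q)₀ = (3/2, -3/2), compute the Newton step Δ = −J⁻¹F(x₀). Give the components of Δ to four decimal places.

At (3/2, -3/2): F = (0.5000, -4.2500).
Jacobian J = [[-2·p + 2·q^2, 4·p·q + 2], [-4·p + q + 1, p]].
At the point, J = [[1.5000, -7.0000], [-6.5000, 1.5000]] (det J = -43.2500).
Solving J·Δ = −F gives Δ = (-0.6705, -0.0723).

(-0.6705, -0.0723)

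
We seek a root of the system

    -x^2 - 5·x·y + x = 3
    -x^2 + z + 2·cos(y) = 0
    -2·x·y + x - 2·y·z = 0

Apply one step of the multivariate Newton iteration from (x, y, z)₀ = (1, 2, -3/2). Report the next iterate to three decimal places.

At (1, 2, -3/2): F = (-13.000, -3.33229, 3.000).
Jacobian J = [[-2·x - 5·y + 1, -5·x, 0], [-2·x, -2·sin(y), 1], [-2·y + 1, -2·x - 2·z, -2·y]].
At the point, J = [[-11.000, -5.000, 0.000], [-2.000, -1.81859, 1.000], [-3.000, 1.000, -4.000]] (det J = -14.01817).
Solving J·Δ = −F gives Δ = (-2.134, 2.096, 2.875).
Then the next iterate is (x, y, z)₁ = (-1.134, 4.096, 1.375).

(-1.134, 4.096, 1.375)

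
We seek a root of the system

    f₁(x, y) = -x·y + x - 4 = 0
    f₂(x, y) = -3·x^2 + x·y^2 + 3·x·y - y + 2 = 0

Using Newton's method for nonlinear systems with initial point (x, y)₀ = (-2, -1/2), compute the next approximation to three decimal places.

(-0.310, 1.733)

At (-2, -1/2): F = (-7.000, -7.000).
Jacobian J = [[-y + 1, -x], [-6·x + y^2 + 3·y, 2·x·y + 3·x - 1]].
At the point, J = [[1.500, 2.000], [10.750, -5.000]] (det J = -29.000).
Solving J·Δ = −F gives Δ = (1.690, 2.233).
Then the next iterate is (x, y)₁ = (-0.310, 1.733).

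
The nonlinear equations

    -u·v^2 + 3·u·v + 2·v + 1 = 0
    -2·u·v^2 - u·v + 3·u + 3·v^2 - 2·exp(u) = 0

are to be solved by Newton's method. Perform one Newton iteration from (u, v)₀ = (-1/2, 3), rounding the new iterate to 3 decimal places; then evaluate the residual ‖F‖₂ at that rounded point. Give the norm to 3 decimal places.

2.476

At (-1/2, 3): F = (7.000, 34.78694).
Jacobian J = [[-v^2 + 3·v, -2·u·v + 3·u + 2], [-2·v^2 - v - 2·exp(u) + 3, -4·u·v - u + 6·v]].
At the point, J = [[0.000, 3.500], [-19.21306, 24.500]] (det J = 67.24571).
Solving J·Δ = −F gives Δ = (-0.740, -2.000).
Then the next iterate is (u, v)₁ = (-1.240, 1.000).
Re-evaluating at (-1.240, 1.000): F = (0.520, 2.42123), so ‖F‖₂ = 2.476.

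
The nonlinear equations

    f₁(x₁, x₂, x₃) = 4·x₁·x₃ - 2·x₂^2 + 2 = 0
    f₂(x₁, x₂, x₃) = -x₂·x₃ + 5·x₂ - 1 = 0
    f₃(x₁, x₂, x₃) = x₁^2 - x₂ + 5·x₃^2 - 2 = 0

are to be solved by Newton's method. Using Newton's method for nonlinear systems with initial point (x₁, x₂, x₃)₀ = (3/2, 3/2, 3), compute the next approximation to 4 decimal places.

(-0.1212, -0.5227, 1.6364)

At (3/2, 3/2, 3): F = (15.5000, 2.0000, 43.7500).
Jacobian J = [[4·x₃, -4·x₂, 4·x₁], [0, -x₃ + 5, -x₂], [2·x₁, -1, 10·x₃]].
At the point, J = [[12.0000, -6.0000, 6.0000], [0.0000, 2.0000, -1.5000], [3.0000, -1.0000, 30.0000]] (det J = 693.0000).
Solving J·Δ = −F gives Δ = (-1.6212, -2.0227, -1.3636).
Then the next iterate is (x₁, x₂, x₃)₁ = (-0.1212, -0.5227, 1.6364).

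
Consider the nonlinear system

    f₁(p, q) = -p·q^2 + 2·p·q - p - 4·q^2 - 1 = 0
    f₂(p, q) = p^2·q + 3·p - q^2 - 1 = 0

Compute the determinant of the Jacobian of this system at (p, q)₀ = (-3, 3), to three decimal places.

J = [[-q^2 + 2·q - 1, -2·p·q + 2·p - 8·q], [2·p·q + 3, p^2 - 2·q]].
At the point, J = [[-4.000, -12.000], [-15.000, 3.000]].
det J = -192.000.

-192.000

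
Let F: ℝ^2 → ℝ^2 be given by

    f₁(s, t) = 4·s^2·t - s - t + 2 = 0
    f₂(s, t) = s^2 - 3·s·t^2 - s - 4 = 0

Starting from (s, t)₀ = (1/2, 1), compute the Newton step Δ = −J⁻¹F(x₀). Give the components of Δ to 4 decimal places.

At (1/2, 1): F = (1.5000, -5.7500).
Jacobian J = [[8·s·t - 1, 4·s^2 - 1], [2·s - 3·t^2 - 1, -6·s·t]].
At the point, J = [[3.0000, 0.0000], [-3.0000, -3.0000]] (det J = -9.0000).
Solving J·Δ = −F gives Δ = (-0.5000, -1.4167).

(-0.5000, -1.4167)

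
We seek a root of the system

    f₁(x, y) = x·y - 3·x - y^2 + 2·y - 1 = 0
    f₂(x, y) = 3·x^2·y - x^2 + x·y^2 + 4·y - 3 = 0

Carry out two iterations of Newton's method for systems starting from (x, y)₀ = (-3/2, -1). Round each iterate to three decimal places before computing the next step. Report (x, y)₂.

At (-3/2, -1): F = (2.000, -17.500).
Jacobian J = [[y - 3, x - 2·y + 2], [6·x·y - 2·x + y^2, 3·x^2 + 2·x·y + 4]].
At the point, J = [[-4.000, 2.500], [13.000, 13.750]] (det J = -87.500).
Solving J·Δ = −F gives Δ = (0.814, 0.503).
Then the next iterate is (x, y)₁ = (-0.686, -0.497).
Round to (-0.686, -0.497) and repeat: F = (0.15793, -6.32970), J = [[-3.497, 2.308], [3.66466, 6.09367]].
Δ = (0.523, 0.724), so (x, y)₂ = (-0.163, 0.227).

(-0.163, 0.227)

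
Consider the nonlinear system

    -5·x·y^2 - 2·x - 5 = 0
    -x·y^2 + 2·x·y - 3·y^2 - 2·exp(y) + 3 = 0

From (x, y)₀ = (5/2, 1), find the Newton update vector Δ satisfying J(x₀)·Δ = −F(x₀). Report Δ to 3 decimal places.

(-1.751, -0.410)

At (5/2, 1): F = (-22.500, -2.93656).
Jacobian J = [[-5·y^2 - 2, -10·x·y], [-y^2 + 2·y, -2·x·y + 2·x - 6·y - 2·exp(y)]].
At the point, J = [[-7.000, -25.000], [1.000, -11.43656]] (det J = 105.05595).
Solving J·Δ = −F gives Δ = (-1.751, -0.410).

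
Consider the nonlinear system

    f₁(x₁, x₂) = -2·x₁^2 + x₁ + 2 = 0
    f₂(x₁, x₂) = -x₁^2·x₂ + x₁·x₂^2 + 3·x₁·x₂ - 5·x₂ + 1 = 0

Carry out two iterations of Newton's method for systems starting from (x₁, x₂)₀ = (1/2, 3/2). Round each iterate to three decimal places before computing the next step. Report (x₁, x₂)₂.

(1.611, 3.256)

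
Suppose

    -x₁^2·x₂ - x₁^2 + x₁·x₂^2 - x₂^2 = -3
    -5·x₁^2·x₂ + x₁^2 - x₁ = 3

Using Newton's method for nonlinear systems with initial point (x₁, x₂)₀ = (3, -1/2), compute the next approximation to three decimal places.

At (3, -1/2): F = (-1.000, 25.500).
Jacobian J = [[-2·x₁·x₂ - 2·x₁ + x₂^2, -x₁^2 + 2·x₁·x₂ - 2·x₂], [-10·x₁·x₂ + 2·x₁ - 1, -5·x₁^2]].
At the point, J = [[-2.750, -11.000], [20.000, -45.000]] (det J = 343.750).
Solving J·Δ = −F gives Δ = (-0.947, 0.146).
Then the next iterate is (x₁, x₂)₁ = (2.053, -0.354).

(2.053, -0.354)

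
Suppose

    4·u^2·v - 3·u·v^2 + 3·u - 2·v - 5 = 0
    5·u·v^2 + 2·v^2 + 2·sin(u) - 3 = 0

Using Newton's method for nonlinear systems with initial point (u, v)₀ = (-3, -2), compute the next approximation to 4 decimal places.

At (-3, -2): F = (-46.0000, -55.282240).
Jacobian J = [[8·u·v - 3·v^2 + 3, 4·u^2 - 6·u·v - 2], [5·v^2 + 2·cos(u), 10·u·v + 4·v]].
At the point, J = [[39.0000, -2.0000], [18.020015, 52.0000]] (det J = 2064.040030).
Solving J·Δ = −F gives Δ = (1.2125, 0.6430).
Then the next iterate is (u, v)₁ = (-1.7875, -1.3570).

(-1.7875, -1.3570)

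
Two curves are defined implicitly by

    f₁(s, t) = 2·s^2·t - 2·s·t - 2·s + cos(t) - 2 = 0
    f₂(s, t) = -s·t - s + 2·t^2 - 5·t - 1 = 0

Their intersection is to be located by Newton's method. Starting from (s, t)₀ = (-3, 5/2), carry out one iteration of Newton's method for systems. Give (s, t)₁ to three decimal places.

(-1.677, 1.891)

At (-3, 5/2): F = (63.19886, 9.500).
Jacobian J = [[4·s·t - 2·t - 2, 2·s^2 - 2·s - sin(t)], [-t - 1, -s + 4·t - 5]].
At the point, J = [[-37.000, 23.40153], [-3.500, 8.000]] (det J = -214.09465).
Solving J·Δ = −F gives Δ = (1.323, -0.609).
Then the next iterate is (s, t)₁ = (-1.677, 1.891).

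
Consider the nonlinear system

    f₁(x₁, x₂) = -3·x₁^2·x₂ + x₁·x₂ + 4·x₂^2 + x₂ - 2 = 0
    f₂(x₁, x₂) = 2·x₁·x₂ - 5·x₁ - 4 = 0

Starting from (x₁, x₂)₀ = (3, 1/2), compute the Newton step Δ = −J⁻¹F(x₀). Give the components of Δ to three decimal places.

(-2.984, 0.677)

At (3, 1/2): F = (-12.500, -16.000).
Jacobian J = [[-6·x₁·x₂ + x₂, -3·x₁^2 + x₁ + 8·x₂ + 1], [2·x₂ - 5, 2·x₁]].
At the point, J = [[-8.500, -19.000], [-4.000, 6.000]] (det J = -127.000).
Solving J·Δ = −F gives Δ = (-2.984, 0.677).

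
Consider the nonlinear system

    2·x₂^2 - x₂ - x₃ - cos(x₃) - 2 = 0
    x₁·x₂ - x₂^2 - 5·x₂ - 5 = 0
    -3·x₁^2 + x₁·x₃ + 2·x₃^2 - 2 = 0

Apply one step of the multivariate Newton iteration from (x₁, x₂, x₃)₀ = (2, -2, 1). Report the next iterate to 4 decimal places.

(0.8626, -1.2749, 0.5814)

At (2, -2, 1): F = (6.459698, -3.0000, -10.0000).
Jacobian J = [[0, 4·x₂ - 1, sin(x₃) - 1], [x₂, x₁ - 2·x₂ - 5, 0], [-6·x₁ + x₃, 0, x₁ + 4·x₃]].
At the point, J = [[0.0000, -9.0000, -0.158529], [-2.0000, 1.0000, 0.0000], [-11.0000, 0.0000, 6.0000]] (det J = -109.743819).
Solving J·Δ = −F gives Δ = (-1.1374, 0.7251, -0.4186).
Then the next iterate is (x₁, x₂, x₃)₁ = (0.8626, -1.2749, 0.5814).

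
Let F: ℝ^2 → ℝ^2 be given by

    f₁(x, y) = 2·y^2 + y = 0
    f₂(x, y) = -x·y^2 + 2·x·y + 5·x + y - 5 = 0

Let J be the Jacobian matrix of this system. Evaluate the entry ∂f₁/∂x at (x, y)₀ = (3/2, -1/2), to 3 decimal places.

∂f₁/∂x = 0.
At (3/2, -1/2) this is 0.000.

0.000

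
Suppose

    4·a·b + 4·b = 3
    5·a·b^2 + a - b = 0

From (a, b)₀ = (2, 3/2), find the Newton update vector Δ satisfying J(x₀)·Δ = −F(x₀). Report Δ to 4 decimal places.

At (2, 3/2): F = (15.0000, 23.0000).
Jacobian J = [[4·b, 4·a + 4], [5·b^2 + 1, 10·a·b - 1]].
At the point, J = [[6.0000, 12.0000], [12.2500, 29.0000]] (det J = 27.0000).
Solving J·Δ = −F gives Δ = (-5.8889, 1.6944).

(-5.8889, 1.6944)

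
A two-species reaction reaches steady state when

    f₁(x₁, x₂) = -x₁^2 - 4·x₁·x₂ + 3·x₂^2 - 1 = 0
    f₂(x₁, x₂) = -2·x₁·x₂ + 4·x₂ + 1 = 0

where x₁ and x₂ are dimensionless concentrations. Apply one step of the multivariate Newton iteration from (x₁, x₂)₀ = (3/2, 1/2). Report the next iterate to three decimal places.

At (3/2, 1/2): F = (-5.500, 1.500).
Jacobian J = [[-2·x₁ - 4·x₂, -4·x₁ + 6·x₂], [-2·x₂, -2·x₁ + 4]].
At the point, J = [[-5.000, -3.000], [-1.000, 1.000]] (det J = -8.000).
Solving J·Δ = −F gives Δ = (-0.125, -1.625).
Then the next iterate is (x₁, x₂)₁ = (1.375, -1.125).

(1.375, -1.125)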